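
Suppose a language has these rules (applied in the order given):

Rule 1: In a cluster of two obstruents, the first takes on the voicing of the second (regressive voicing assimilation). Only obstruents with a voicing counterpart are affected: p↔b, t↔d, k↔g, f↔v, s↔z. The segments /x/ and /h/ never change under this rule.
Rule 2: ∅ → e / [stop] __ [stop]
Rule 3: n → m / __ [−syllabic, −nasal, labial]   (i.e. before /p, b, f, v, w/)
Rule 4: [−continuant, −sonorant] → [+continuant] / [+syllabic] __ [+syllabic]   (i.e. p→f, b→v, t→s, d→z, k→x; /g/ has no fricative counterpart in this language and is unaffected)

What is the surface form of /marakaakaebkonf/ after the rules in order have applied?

Rule 1 (regressive voicing assimilation): /b/ precedes the voiceless obstruent /k/, so it devoices to [p] by assimilation. /marakaakaebkonf/ → marakaakaepkonf.
Rule 2 (stop-cluster e-epenthesis): /p/ and /k/ form a stop–stop cluster, so [e] is inserted between them. /marakaakaepkonf/ → marakaakaepekonf.
Rule 3 (nasal place assimilation): /n/ precedes the labial consonant /f/, so it assimilates in place to [m]. /marakaakaepekonf/ → marakaakaepekomf.
Rule 4 (intervocalic spirantization): /k/ is a stop between vowels /a/ and /a/, so it spirantizes to the fricative [x]. /k/ is a stop between vowels /a/ and /a/, so it spirantizes to the fricative [x]. /p/ is a stop between vowels /e/ and /e/, so it spirantizes to the fricative [f]. /k/ is a stop between vowels /e/ and /o/, so it spirantizes to the fricative [x]. /marakaakaepekomf/ → maraxaaxaefexomf.

maraxaaxaefexomf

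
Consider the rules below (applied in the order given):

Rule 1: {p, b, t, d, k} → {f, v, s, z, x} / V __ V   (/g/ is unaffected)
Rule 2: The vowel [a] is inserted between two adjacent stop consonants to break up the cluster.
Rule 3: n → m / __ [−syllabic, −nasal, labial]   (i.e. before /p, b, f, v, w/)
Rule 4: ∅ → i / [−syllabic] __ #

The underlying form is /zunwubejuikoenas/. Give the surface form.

Rule 1 (intervocalic spirantization): /b/ is a stop between vowels /u/ and /e/, so it spirantizes to the fricative [v]. /k/ is a stop between vowels /i/ and /o/, so it spirantizes to the fricative [x]. /zunwubejuikoenas/ → zunwuvejuixoenas.
Rule 2 (stop-cluster a-epenthesis): no segment meets the environment; /zunwuvejuixoenas/ is unchanged.
Rule 3 (nasal place assimilation): /n/ precedes the labial consonant /w/, so it assimilates in place to [m]. /zunwuvejuixoenas/ → zumwuvejuixoenas.
Rule 4 (final i-epenthesis): the form ends in the consonant /s/, so [i] is inserted word-finally. /zumwuvejuixoenas/ → zumwuvejuixoenasi.

zumwuvejuixoenasi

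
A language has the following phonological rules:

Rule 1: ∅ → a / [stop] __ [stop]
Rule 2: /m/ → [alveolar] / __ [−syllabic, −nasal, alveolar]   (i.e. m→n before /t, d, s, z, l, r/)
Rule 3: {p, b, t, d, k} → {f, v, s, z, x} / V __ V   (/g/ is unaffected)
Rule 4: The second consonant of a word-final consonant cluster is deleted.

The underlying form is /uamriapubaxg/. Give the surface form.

Rule 1 (stop-cluster a-epenthesis): no segment meets the environment; /uamriapubaxg/ is unchanged.
Rule 2 (nasal place assimilation): /m/ precedes the alveolar consonant /r/, so it assimilates in place to [n]. /uamriapubaxg/ → uanriapubaxg.
Rule 3 (intervocalic spirantization): /p/ is a stop between vowels /a/ and /u/, so it spirantizes to the fricative [f]. /b/ is a stop between vowels /u/ and /a/, so it spirantizes to the fricative [v]. /uanriapubaxg/ → uanriafuvaxg.
Rule 4 (final cluster simplification): /g/ is the second consonant of a word-final cluster /xg/, so it deletes. /uanriafuvaxg/ → uanriafuvax.

uanriafuvax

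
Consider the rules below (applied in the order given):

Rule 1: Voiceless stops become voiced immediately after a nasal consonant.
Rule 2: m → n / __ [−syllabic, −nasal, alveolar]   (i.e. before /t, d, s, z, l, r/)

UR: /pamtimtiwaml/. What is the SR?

pandindiwanl

Rule 1 (post-nasal voicing): /t/ is a voiceless stop immediately after the nasal /m/, so it voices to [d]. /t/ is a voiceless stop immediately after the nasal /m/, so it voices to [d]. /pamtimtiwaml/ → pamdimdiwaml.
Rule 2 (nasal place assimilation): /m/ precedes the alveolar consonant /d/, so it assimilates in place to [n]. /m/ precedes the alveolar consonant /d/, so it assimilates in place to [n]. /m/ precedes the alveolar consonant /l/, so it assimilates in place to [n]. /pamdimdiwaml/ → pandindiwanl.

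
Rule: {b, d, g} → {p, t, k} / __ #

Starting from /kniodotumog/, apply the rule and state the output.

kniodotumok

/g/ is a voiced stop in word-final position, so it devoices to [k].
The other instance of /d/ does not occur in the required environment and remains unchanged.
Surface form: [kniodotumok].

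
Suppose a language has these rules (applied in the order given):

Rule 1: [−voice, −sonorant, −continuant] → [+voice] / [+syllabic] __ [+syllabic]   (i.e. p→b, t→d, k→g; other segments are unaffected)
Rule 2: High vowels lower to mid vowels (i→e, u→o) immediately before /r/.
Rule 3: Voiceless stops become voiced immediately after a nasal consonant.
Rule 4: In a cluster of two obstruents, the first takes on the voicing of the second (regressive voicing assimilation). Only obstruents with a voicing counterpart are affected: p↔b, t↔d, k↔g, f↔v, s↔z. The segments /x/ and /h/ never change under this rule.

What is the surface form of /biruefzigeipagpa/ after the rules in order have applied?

Rule 1 (intervocalic voicing): /p/ is a voiceless stop between vowels /i/ and /a/, so it voices to [b]. /biruefzigeipagpa/ → biruefzigeibagpa.
Rule 2 (pre-rhotic lowering): /i/ is a high vowel immediately before /r/, so it lowers to [e]. /biruefzigeibagpa/ → beruefzigeibagpa.
Rule 3 (post-nasal voicing): no segment meets the environment; /beruefzigeibagpa/ is unchanged.
Rule 4 (regressive voicing assimilation): /f/ precedes the voiced obstruent /z/, so it voices to [v] by assimilation. /g/ precedes the voiceless obstruent /p/, so it devoices to [k] by assimilation. /beruefzigeibagpa/ → beruevzigeibakpa.

beruevzigeibakpa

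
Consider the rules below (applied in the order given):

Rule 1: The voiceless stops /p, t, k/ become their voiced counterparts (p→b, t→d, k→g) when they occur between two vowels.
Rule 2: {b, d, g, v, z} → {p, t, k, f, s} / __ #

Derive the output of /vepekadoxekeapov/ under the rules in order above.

Rule 1 (intervocalic voicing): /p/ is a voiceless stop between vowels /e/ and /e/, so it voices to [b]. /k/ is a voiceless stop between vowels /e/ and /a/, so it voices to [g]. /k/ is a voiceless stop between vowels /e/ and /e/, so it voices to [g]. /p/ is a voiceless stop between vowels /a/ and /o/, so it voices to [b]. /vepekadoxekeapov/ → vebegadoxegeabov.
Rule 2 (final devoicing): /v/ is a voiced obstruent in word-final position, so it devoices to [f]. /vebegadoxegeabov/ → vebegadoxegeabof.

vebegadoxegeabof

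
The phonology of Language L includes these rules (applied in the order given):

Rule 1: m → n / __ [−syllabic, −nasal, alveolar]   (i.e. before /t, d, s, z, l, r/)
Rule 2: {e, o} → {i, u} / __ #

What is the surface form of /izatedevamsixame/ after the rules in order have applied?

izatedevansixami

Rule 1 (nasal place assimilation): /m/ precedes the alveolar consonant /s/, so it assimilates in place to [n]. /izatedevamsixame/ → izatedevansixame.
Rule 2 (final vowel raising): /e/ is a mid vowel in word-final position, so it raises to [i]. /izatedevansixame/ → izatedevansixami.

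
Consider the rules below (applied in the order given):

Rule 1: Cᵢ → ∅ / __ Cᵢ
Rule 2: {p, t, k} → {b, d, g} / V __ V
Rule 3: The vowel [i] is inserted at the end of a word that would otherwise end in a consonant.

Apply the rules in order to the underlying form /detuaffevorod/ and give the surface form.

deduafevorodi

Rule 1 (degemination): /ff/ is a geminate; the first /f/ deletes. /detuaffevorod/ → detuafevorod.
Rule 2 (intervocalic voicing): /t/ is a voiceless stop between vowels /e/ and /u/, so it voices to [d]. /detuafevorod/ → deduafevorod.
Rule 3 (final i-epenthesis): the form ends in the consonant /d/, so [i] is inserted word-finally. /deduafevorod/ → deduafevorodi.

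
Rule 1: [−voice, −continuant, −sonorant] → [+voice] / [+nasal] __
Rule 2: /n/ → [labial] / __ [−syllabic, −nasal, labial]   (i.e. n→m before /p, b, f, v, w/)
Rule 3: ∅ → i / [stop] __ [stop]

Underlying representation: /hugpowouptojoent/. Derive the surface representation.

hugipowoupitojoend

Rule 1 (post-nasal voicing): /t/ is a voiceless stop immediately after the nasal /n/, so it voices to [d]. /hugpowouptojoent/ → hugpowouptojoend.
Rule 2 (nasal place assimilation): no segment meets the environment; /hugpowouptojoend/ is unchanged.
Rule 3 (stop-cluster i-epenthesis): /g/ and /p/ form a stop–stop cluster, so [i] is inserted between them. /p/ and /t/ form a stop–stop cluster, so [i] is inserted between them. /hugpowouptojoend/ → hugipowoupitojoend.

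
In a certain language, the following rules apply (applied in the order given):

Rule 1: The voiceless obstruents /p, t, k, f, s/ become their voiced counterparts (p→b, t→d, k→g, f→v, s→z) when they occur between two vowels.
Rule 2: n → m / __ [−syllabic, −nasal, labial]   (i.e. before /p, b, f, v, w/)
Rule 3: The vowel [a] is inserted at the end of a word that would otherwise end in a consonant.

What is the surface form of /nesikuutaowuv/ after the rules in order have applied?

neziguudaowuva

Rule 1 (intervocalic voicing): /s/ is a voiceless obstruent between vowels /e/ and /i/, so it voices to [z]. /k/ is a voiceless obstruent between vowels /i/ and /u/, so it voices to [g]. /t/ is a voiceless obstruent between vowels /u/ and /a/, so it voices to [d]. /nesikuutaowuv/ → neziguudaowuv.
Rule 2 (nasal place assimilation): no segment meets the environment; /neziguudaowuv/ is unchanged.
Rule 3 (final a-epenthesis): the form ends in the consonant /v/, so [a] is inserted word-finally. /neziguudaowuv/ → neziguudaowuva.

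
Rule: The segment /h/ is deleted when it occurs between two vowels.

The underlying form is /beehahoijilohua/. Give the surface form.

/h/ occurs between vowels /e/ and /a/, so it deletes.
/h/ occurs between vowels /a/ and /o/, so it deletes.
/h/ occurs between vowels /o/ and /u/, so it deletes.
Surface form: [beeaoijiloua].

beeaoijiloua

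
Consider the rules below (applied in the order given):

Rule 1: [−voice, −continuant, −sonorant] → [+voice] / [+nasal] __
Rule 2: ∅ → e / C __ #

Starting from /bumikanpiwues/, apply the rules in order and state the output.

Rule 1 (post-nasal voicing): /p/ is a voiceless stop immediately after the nasal /n/, so it voices to [b]. /bumikanpiwues/ → bumikanbiwues.
Rule 2 (final e-epenthesis): the form ends in the consonant /s/, so [e] is inserted word-finally. /bumikanbiwues/ → bumikanbiwuese.

bumikanbiwuese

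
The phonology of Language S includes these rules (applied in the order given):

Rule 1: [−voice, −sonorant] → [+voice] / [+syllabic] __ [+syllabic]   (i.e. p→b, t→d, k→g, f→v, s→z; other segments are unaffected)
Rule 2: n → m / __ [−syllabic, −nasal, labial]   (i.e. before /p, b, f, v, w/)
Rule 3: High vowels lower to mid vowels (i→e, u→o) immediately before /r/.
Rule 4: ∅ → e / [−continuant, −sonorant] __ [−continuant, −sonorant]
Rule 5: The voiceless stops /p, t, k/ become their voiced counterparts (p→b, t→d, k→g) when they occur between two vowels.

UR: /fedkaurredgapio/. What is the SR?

fedegaorredegabio

Rule 1 (intervocalic voicing): /p/ is a voiceless obstruent between vowels /a/ and /i/, so it voices to [b]. /fedkaurredgapio/ → fedkaurredgabio.
Rule 2 (nasal place assimilation): no segment meets the environment; /fedkaurredgabio/ is unchanged.
Rule 3 (pre-rhotic lowering): /u/ is a high vowel immediately before /r/, so it lowers to [o]. /fedkaurredgabio/ → fedkaorredgabio.
Rule 4 (stop-cluster e-epenthesis): /d/ and /k/ form a stop–stop cluster, so [e] is inserted between them. /d/ and /g/ form a stop–stop cluster, so [e] is inserted between them. /fedkaorredgabio/ → fedekaorredegabio.
Rule 5 (intervocalic voicing): /k/ is a voiceless stop between vowels /e/ and /a/, so it voices to [g]. /fedekaorredegabio/ → fedegaorredegabio.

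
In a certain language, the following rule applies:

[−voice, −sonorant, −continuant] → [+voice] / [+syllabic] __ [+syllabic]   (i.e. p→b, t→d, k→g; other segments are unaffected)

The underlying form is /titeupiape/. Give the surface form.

tideubiabe

Scanning /titeupiape/: /t/ at position 1 is not in the conditioning environment; /t/ is a voiceless stop between vowels /i/ and /e/, so it voices to [d]; /p/ is a voiceless stop between vowels /u/ and /i/, so it voices to [b]; /p/ is a voiceless stop between vowels /a/ and /e/, so it voices to [b].
Result: [tideubiabe].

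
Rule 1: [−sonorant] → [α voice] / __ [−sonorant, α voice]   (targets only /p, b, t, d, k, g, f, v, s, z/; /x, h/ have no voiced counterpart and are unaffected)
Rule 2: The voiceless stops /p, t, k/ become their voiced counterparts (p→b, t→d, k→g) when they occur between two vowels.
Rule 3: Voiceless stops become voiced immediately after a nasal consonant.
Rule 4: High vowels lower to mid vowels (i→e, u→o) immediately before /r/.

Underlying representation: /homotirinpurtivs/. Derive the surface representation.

Rule 1 (regressive voicing assimilation): /v/ precedes the voiceless obstruent /s/, so it devoices to [f] by assimilation. /homotirinpurtivs/ → homotirinpurtifs.
Rule 2 (intervocalic voicing): /t/ is a voiceless stop between vowels /o/ and /i/, so it voices to [d]. /homotirinpurtifs/ → homodirinpurtifs.
Rule 3 (post-nasal voicing): /p/ is a voiceless stop immediately after the nasal /n/, so it voices to [b]. /homodirinpurtifs/ → homodirinburtifs.
Rule 4 (pre-rhotic lowering): /i/ is a high vowel immediately before /r/, so it lowers to [e]. /u/ is a high vowel immediately before /r/, so it lowers to [o]. /homodirinburtifs/ → homoderinbortifs.

homoderinbortifs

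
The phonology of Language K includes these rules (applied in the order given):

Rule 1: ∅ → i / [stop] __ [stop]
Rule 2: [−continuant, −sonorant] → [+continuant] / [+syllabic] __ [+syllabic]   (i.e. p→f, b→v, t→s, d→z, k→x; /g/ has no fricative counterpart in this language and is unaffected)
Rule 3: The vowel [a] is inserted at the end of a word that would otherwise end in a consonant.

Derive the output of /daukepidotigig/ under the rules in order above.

Rule 1 (stop-cluster i-epenthesis): no segment meets the environment; /daukepidotigig/ is unchanged.
Rule 2 (intervocalic spirantization): /k/ is a stop between vowels /u/ and /e/, so it spirantizes to the fricative [x]. /p/ is a stop between vowels /e/ and /i/, so it spirantizes to the fricative [f]. /d/ is a stop between vowels /i/ and /o/, so it spirantizes to the fricative [z]. /t/ is a stop between vowels /o/ and /i/, so it spirantizes to the fricative [s]. /daukepidotigig/ → dauxefizosigig.
Rule 3 (final a-epenthesis): the form ends in the consonant /g/, so [a] is inserted word-finally. /dauxefizosigig/ → dauxefizosigiga.

dauxefizosigiga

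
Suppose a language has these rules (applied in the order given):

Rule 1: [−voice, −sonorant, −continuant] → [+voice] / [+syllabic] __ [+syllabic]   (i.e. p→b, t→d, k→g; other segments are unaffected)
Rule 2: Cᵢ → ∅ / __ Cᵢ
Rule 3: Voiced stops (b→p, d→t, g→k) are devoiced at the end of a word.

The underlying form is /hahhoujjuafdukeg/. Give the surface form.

Rule 1 (intervocalic voicing): /k/ is a voiceless stop between vowels /u/ and /e/, so it voices to [g]. /hahhoujjuafdukeg/ → hahhoujjuafdugeg.
Rule 2 (degemination): /hh/ is a geminate; the first /h/ deletes. /jj/ is a geminate; the first /j/ deletes. /hahhoujjuafdugeg/ → hahoujuafdugeg.
Rule 3 (final devoicing): /g/ is a voiced stop in word-final position, so it devoices to [k]. /hahoujuafdugeg/ → hahoujuafdugek.

hahoujuafdugek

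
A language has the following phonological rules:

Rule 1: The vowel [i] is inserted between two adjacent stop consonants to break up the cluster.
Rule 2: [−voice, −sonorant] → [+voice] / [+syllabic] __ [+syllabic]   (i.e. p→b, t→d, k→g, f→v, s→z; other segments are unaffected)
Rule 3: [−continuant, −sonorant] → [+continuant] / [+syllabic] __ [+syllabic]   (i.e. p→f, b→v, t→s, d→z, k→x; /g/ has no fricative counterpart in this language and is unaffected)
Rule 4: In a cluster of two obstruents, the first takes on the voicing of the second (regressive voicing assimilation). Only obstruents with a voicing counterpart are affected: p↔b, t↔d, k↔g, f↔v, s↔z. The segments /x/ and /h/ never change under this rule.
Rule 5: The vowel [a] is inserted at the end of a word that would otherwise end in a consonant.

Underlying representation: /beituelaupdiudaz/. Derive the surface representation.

beizuelauviziuzaza

Rule 1 (stop-cluster i-epenthesis): /p/ and /d/ form a stop–stop cluster, so [i] is inserted between them. /beituelaupdiudaz/ → beituelaupidiudaz.
Rule 2 (intervocalic voicing): /t/ is a voiceless obstruent between vowels /i/ and /u/, so it voices to [d]. /p/ is a voiceless obstruent between vowels /u/ and /i/, so it voices to [b]. /beituelaupidiudaz/ → beiduelaubidiudaz.
Rule 3 (intervocalic spirantization): /d/ is a stop between vowels /i/ and /u/, so it spirantizes to the fricative [z]. /b/ is a stop between vowels /u/ and /i/, so it spirantizes to the fricative [v]. /d/ is a stop between vowels /i/ and /i/, so it spirantizes to the fricative [z]. /d/ is a stop between vowels /u/ and /a/, so it spirantizes to the fricative [z]. /beiduelaubidiudaz/ → beizuelauviziuzaz.
Rule 4 (regressive voicing assimilation): no segment meets the environment; /beizuelauviziuzaz/ is unchanged.
Rule 5 (final a-epenthesis): the form ends in the consonant /z/, so [a] is inserted word-finally. /beizuelauviziuzaz/ → beizuelauviziuzaza.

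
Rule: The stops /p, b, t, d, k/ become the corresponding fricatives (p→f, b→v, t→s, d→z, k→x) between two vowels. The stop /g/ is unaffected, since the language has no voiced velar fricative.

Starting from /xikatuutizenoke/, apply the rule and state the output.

/k/ is a stop between vowels /i/ and /a/, so it spirantizes to the fricative [x].
/t/ is a stop between vowels /a/ and /u/, so it spirantizes to the fricative [s].
/t/ is a stop between vowels /u/ and /i/, so it spirantizes to the fricative [s].
/k/ is a stop between vowels /o/ and /e/, so it spirantizes to the fricative [x].
Surface form: [xixasuusizenoxe].

xixasuusizenoxe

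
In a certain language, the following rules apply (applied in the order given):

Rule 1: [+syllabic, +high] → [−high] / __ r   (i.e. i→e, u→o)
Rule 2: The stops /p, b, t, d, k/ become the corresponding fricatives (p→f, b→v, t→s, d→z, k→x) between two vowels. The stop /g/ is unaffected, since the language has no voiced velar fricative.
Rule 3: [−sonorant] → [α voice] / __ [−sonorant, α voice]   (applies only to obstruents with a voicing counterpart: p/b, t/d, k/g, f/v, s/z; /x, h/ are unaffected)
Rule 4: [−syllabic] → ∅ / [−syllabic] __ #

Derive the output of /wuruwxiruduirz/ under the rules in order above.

woruwxeruzuer

Rule 1 (pre-rhotic lowering): /u/ is a high vowel immediately before /r/, so it lowers to [o]. /i/ is a high vowel immediately before /r/, so it lowers to [e]. /i/ is a high vowel immediately before /r/, so it lowers to [e]. /wuruwxiruduirz/ → woruwxeruduerz.
Rule 2 (intervocalic spirantization): /d/ is a stop between vowels /u/ and /u/, so it spirantizes to the fricative [z]. /woruwxeruduerz/ → woruwxeruzuerz.
Rule 3 (regressive voicing assimilation): no segment meets the environment; /woruwxeruzuerz/ is unchanged.
Rule 4 (final cluster simplification): /z/ is the second consonant of a word-final cluster /rz/, so it deletes. /woruwxeruzuerz/ → woruwxeruzuer.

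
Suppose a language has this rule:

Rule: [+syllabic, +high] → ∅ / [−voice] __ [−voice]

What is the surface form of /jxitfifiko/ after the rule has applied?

/i/ is a high vowel flanked by voiceless consonants /x/ and /t/, so it deletes.
/i/ is a high vowel flanked by voiceless consonants /f/ and /f/, so it deletes.
/i/ is a high vowel flanked by voiceless consonants /f/ and /k/, so it deletes.
Surface form: [jxtffko].

jxtffko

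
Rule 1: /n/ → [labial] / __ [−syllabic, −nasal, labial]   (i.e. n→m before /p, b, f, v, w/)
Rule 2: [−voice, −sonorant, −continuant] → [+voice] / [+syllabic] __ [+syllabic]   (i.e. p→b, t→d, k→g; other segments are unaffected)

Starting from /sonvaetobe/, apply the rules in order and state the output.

Rule 1 (nasal place assimilation): /n/ precedes the labial consonant /v/, so it assimilates in place to [m]. /sonvaetobe/ → somvaetobe.
Rule 2 (intervocalic voicing): /t/ is a voiceless stop between vowels /e/ and /o/, so it voices to [d]. /somvaetobe/ → somvaedobe.

somvaedobe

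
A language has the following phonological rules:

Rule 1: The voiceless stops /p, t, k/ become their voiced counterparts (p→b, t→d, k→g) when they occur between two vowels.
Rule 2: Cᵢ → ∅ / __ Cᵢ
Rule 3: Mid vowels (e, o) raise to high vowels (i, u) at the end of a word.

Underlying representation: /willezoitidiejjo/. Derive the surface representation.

Rule 1 (intervocalic voicing): /t/ is a voiceless stop between vowels /i/ and /i/, so it voices to [d]. /willezoitidiejjo/ → willezoididiejjo.
Rule 2 (degemination): /ll/ is a geminate; the first /l/ deletes. /jj/ is a geminate; the first /j/ deletes. /willezoididiejjo/ → wilezoididiejo.
Rule 3 (final vowel raising): /o/ is a mid vowel in word-final position, so it raises to [u]. /wilezoididiejo/ → wilezoididieju.

wilezoididieju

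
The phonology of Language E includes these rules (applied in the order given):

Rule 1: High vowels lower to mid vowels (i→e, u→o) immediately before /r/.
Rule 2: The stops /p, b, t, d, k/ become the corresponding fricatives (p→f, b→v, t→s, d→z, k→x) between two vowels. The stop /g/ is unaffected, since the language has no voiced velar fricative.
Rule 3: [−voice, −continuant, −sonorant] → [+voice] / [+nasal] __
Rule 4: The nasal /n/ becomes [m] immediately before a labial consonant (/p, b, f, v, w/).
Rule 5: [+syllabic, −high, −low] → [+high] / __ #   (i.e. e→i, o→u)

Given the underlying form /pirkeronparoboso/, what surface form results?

perkerombarovosu

Rule 1 (pre-rhotic lowering): /i/ is a high vowel immediately before /r/, so it lowers to [e]. /pirkeronparoboso/ → perkeronparoboso.
Rule 2 (intervocalic spirantization): /b/ is a stop between vowels /o/ and /o/, so it spirantizes to the fricative [v]. /perkeronparoboso/ → perkeronparovoso.
Rule 3 (post-nasal voicing): /p/ is a voiceless stop immediately after the nasal /n/, so it voices to [b]. /perkeronparovoso/ → perkeronbarovoso.
Rule 4 (nasal place assimilation): /n/ precedes the labial consonant /b/, so it assimilates in place to [m]. /perkeronbarovoso/ → perkerombarovoso.
Rule 5 (final vowel raising): /o/ is a mid vowel in word-final position, so it raises to [u]. /perkerombarovoso/ → perkerombarovosu.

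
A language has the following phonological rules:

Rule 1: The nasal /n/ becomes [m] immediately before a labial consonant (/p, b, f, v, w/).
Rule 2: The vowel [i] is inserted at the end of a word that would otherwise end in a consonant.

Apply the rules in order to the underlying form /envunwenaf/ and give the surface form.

Rule 1 (nasal place assimilation): /n/ precedes the labial consonant /v/, so it assimilates in place to [m]. /n/ precedes the labial consonant /w/, so it assimilates in place to [m]. /envunwenaf/ → emvumwenaf.
Rule 2 (final i-epenthesis): the form ends in the consonant /f/, so [i] is inserted word-finally. /emvumwenaf/ → emvumwenafi.

emvumwenafi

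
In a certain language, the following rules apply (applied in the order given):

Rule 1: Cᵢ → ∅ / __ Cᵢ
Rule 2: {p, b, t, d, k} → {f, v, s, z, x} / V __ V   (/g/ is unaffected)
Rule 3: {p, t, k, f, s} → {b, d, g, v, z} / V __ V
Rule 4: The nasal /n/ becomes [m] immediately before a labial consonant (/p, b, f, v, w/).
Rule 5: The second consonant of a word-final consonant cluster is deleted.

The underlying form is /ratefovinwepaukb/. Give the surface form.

Rule 1 (degemination): no segment meets the environment; /ratefovinwepaukb/ is unchanged.
Rule 2 (intervocalic spirantization): /t/ is a stop between vowels /a/ and /e/, so it spirantizes to the fricative [s]. /p/ is a stop between vowels /e/ and /a/, so it spirantizes to the fricative [f]. /ratefovinwepaukb/ → rasefovinwefaukb.
Rule 3 (intervocalic voicing): /s/ is a voiceless obstruent between vowels /a/ and /e/, so it voices to [z]. /f/ is a voiceless obstruent between vowels /e/ and /o/, so it voices to [v]. /f/ is a voiceless obstruent between vowels /e/ and /a/, so it voices to [v]. /rasefovinwefaukb/ → razevovinwevaukb.
Rule 4 (nasal place assimilation): /n/ precedes the labial consonant /w/, so it assimilates in place to [m]. /razevovinwevaukb/ → razevovimwevaukb.
Rule 5 (final cluster simplification): /b/ is the second consonant of a word-final cluster /kb/, so it deletes. /razevovimwevaukb/ → razevovimwevauk.

razevovimwevauk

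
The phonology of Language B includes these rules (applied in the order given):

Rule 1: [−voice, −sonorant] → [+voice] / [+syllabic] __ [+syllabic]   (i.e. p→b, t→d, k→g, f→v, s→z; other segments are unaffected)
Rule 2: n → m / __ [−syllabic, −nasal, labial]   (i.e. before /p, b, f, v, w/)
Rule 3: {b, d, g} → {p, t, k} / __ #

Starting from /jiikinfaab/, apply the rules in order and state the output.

jiigimfaap

Rule 1 (intervocalic voicing): /k/ is a voiceless obstruent between vowels /i/ and /i/, so it voices to [g]. /jiikinfaab/ → jiiginfaab.
Rule 2 (nasal place assimilation): /n/ precedes the labial consonant /f/, so it assimilates in place to [m]. /jiiginfaab/ → jiigimfaab.
Rule 3 (final devoicing): /b/ is a voiced stop in word-final position, so it devoices to [p]. /jiigimfaab/ → jiigimfaap.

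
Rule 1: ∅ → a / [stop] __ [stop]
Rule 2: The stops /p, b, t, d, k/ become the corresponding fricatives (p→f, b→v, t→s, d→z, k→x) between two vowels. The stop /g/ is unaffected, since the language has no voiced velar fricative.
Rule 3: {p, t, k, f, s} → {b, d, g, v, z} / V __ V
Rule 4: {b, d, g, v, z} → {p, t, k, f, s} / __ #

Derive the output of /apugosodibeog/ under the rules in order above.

avugozoziveok

Rule 1 (stop-cluster a-epenthesis): no segment meets the environment; /apugosodibeog/ is unchanged.
Rule 2 (intervocalic spirantization): /p/ is a stop between vowels /a/ and /u/, so it spirantizes to the fricative [f]. /d/ is a stop between vowels /o/ and /i/, so it spirantizes to the fricative [z]. /b/ is a stop between vowels /i/ and /e/, so it spirantizes to the fricative [v]. /apugosodibeog/ → afugosoziveog.
Rule 3 (intervocalic voicing): /f/ is a voiceless obstruent between vowels /a/ and /u/, so it voices to [v]. /s/ is a voiceless obstruent between vowels /o/ and /o/, so it voices to [z]. /afugosoziveog/ → avugozoziveog.
Rule 4 (final devoicing): /g/ is a voiced obstruent in word-final position, so it devoices to [k]. /avugozoziveog/ → avugozoziveok.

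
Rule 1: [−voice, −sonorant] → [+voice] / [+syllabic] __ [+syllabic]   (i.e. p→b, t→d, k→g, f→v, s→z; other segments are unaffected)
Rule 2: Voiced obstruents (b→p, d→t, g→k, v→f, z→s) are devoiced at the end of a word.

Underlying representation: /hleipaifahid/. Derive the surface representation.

Rule 1 (intervocalic voicing): /p/ is a voiceless obstruent between vowels /i/ and /a/, so it voices to [b]. /f/ is a voiceless obstruent between vowels /i/ and /a/, so it voices to [v]. /hleipaifahid/ → hleibaivahid.
Rule 2 (final devoicing): /d/ is a voiced obstruent in word-final position, so it devoices to [t]. /hleibaivahid/ → hleibaivahit.

hleibaivahit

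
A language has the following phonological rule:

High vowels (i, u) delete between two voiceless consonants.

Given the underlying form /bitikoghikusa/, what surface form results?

bitkoghksa

/i/ is a high vowel flanked by voiceless consonants /t/ and /k/, so it deletes.
/i/ is a high vowel flanked by voiceless consonants /h/ and /k/, so it deletes.
/u/ is a high vowel flanked by voiceless consonants /k/ and /s/, so it deletes.
The other instance of /i/ does not occur in the required environment and remains unchanged.
Surface form: [bitkoghksa].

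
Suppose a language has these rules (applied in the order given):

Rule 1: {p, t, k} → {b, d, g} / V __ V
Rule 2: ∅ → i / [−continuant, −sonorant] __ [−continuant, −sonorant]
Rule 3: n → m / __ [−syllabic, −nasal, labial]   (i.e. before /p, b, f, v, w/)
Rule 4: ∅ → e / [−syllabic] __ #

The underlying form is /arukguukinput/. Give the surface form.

Rule 1 (intervocalic voicing): /k/ is a voiceless stop between vowels /u/ and /i/, so it voices to [g]. /arukguukinput/ → arukguuginput.
Rule 2 (stop-cluster i-epenthesis): /k/ and /g/ form a stop–stop cluster, so [i] is inserted between them. /arukguuginput/ → arukiguuginput.
Rule 3 (nasal place assimilation): /n/ precedes the labial consonant /p/, so it assimilates in place to [m]. /arukiguuginput/ → arukiguugimput.
Rule 4 (final e-epenthesis): the form ends in the consonant /t/, so [e] is inserted word-finally. /arukiguugimput/ → arukiguugimpute.

arukiguugimpute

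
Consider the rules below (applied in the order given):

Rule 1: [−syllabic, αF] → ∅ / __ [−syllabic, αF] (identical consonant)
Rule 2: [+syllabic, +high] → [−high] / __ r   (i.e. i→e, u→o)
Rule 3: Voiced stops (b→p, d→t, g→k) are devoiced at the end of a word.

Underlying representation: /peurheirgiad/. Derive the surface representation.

Rule 1 (degemination): no segment meets the environment; /peurheirgiad/ is unchanged.
Rule 2 (pre-rhotic lowering): /u/ is a high vowel immediately before /r/, so it lowers to [o]. /i/ is a high vowel immediately before /r/, so it lowers to [e]. /peurheirgiad/ → peorheergiad.
Rule 3 (final devoicing): /d/ is a voiced stop in word-final position, so it devoices to [t]. /peorheergiad/ → peorheergiat.

peorheergiat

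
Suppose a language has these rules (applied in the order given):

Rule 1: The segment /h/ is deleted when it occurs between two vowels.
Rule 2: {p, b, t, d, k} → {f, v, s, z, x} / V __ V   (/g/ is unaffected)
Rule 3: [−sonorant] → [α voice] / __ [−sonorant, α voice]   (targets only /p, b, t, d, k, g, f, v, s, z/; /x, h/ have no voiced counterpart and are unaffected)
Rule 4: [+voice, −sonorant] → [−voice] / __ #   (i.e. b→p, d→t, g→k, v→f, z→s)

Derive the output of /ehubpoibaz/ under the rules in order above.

Rule 1 (intervocalic h-deletion): /h/ occurs between vowels /e/ and /u/, so it deletes. /ehubpoibaz/ → eubpoibaz.
Rule 2 (intervocalic spirantization): /b/ is a stop between vowels /i/ and /a/, so it spirantizes to the fricative [v]. /eubpoibaz/ → eubpoivaz.
Rule 3 (regressive voicing assimilation): /b/ precedes the voiceless obstruent /p/, so it devoices to [p] by assimilation. /eubpoivaz/ → euppoivaz.
Rule 4 (final devoicing): /z/ is a voiced obstruent in word-final position, so it devoices to [s]. /euppoivaz/ → euppoivas.

euppoivas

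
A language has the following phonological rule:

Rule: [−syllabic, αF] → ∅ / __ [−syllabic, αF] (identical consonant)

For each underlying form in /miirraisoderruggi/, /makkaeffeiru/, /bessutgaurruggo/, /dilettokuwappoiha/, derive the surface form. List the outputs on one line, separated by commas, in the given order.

/miirraisoderruggi/: /rr/ is a geminate; the first /r/ deletes. /rr/ is a geminate; the first /r/ deletes. /gg/ is a geminate; the first /g/ deletes. → [miiraisoderugi].
/makkaeffeiru/: /kk/ is a geminate; the first /k/ deletes. /ff/ is a geminate; the first /f/ deletes. → [makaefeiru].
/bessutgaurruggo/: /ss/ is a geminate; the first /s/ deletes. /rr/ is a geminate; the first /r/ deletes. /gg/ is a geminate; the first /g/ deletes. → [besutgaurugo].
/dilettokuwappoiha/: /tt/ is a geminate; the first /t/ deletes. /pp/ is a geminate; the first /p/ deletes. → [diletokuwapoiha].

miiraisoderugi, makaefeiru, besutgaurugo, diletokuwapoiha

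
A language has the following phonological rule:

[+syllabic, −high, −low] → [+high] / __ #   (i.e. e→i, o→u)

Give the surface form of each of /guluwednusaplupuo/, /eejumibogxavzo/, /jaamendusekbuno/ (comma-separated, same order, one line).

/guluwednusaplupuo/: /o/ is a mid vowel in word-final position, so it raises to [u]. → [guluwednusaplupuu].
/eejumibogxavzo/: /o/ is a mid vowel in word-final position, so it raises to [u]. → [eejumibogxavzu].
/jaamendusekbuno/: /o/ is a mid vowel in word-final position, so it raises to [u]. → [jaamendusekbunu].

guluwednusaplupuu, eejumibogxavzu, jaamendusekbunu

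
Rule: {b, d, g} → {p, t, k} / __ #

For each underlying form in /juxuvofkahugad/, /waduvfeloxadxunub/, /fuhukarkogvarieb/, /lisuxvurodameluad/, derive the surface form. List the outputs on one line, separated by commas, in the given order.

/juxuvofkahugad/: /d/ is a voiced stop in word-final position, so it devoices to [t]. → [juxuvofkahugat].
/waduvfeloxadxunub/: /b/ is a voiced stop in word-final position, so it devoices to [p]. → [waduvfeloxadxunup].
/fuhukarkogvarieb/: /b/ is a voiced stop in word-final position, so it devoices to [p]. → [fuhukarkogvariep].
/lisuxvurodameluad/: /d/ is a voiced stop in word-final position, so it devoices to [t]. → [lisuxvurodameluat].

juxuvofkahugat, waduvfeloxadxunup, fuhukarkogvariep, lisuxvurodameluat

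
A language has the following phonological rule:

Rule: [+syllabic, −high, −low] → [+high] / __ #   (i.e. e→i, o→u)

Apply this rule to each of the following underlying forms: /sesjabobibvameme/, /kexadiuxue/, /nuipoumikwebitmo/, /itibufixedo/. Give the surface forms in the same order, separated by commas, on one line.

sesjabobibvamemi, kexadiuxui, nuipoumikwebitmu, itibufixedu

/sesjabobibvameme/: /e/ is a mid vowel in word-final position, so it raises to [i]. → [sesjabobibvamemi].
/kexadiuxue/: /e/ is a mid vowel in word-final position, so it raises to [i]. → [kexadiuxui].
/nuipoumikwebitmo/: /o/ is a mid vowel in word-final position, so it raises to [u]. → [nuipoumikwebitmu].
/itibufixedo/: /o/ is a mid vowel in word-final position, so it raises to [u]. → [itibufixedu].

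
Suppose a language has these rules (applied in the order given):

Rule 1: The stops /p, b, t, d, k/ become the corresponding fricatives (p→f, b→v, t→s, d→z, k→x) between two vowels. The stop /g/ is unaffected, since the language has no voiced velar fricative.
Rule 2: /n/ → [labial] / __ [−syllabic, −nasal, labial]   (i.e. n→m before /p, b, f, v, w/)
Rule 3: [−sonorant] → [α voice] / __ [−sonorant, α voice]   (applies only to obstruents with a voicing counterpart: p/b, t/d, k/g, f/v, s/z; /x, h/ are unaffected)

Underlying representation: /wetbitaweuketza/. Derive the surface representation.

wedbisaweuxedza

Rule 1 (intervocalic spirantization): /t/ is a stop between vowels /i/ and /a/, so it spirantizes to the fricative [s]. /k/ is a stop between vowels /u/ and /e/, so it spirantizes to the fricative [x]. /wetbitaweuketza/ → wetbisaweuxetza.
Rule 2 (nasal place assimilation): no segment meets the environment; /wetbisaweuxetza/ is unchanged.
Rule 3 (regressive voicing assimilation): /t/ precedes the voiced obstruent /b/, so it voices to [d] by assimilation. /t/ precedes the voiced obstruent /z/, so it voices to [d] by assimilation. /wetbisaweuxetza/ → wedbisaweuxedza.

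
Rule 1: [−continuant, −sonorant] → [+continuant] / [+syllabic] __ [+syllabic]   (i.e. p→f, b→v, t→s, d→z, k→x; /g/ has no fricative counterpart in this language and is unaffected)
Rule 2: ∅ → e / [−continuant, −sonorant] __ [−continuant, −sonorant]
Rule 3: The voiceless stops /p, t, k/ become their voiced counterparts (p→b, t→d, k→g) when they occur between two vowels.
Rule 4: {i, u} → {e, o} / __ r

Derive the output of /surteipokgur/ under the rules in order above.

sorteifogegor

Rule 1 (intervocalic spirantization): /p/ is a stop between vowels /i/ and /o/, so it spirantizes to the fricative [f]. /surteipokgur/ → surteifokgur.
Rule 2 (stop-cluster e-epenthesis): /k/ and /g/ form a stop–stop cluster, so [e] is inserted between them. /surteifokgur/ → surteifokegur.
Rule 3 (intervocalic voicing): /k/ is a voiceless stop between vowels /o/ and /e/, so it voices to [g]. /surteifokegur/ → surteifogegur.
Rule 4 (pre-rhotic lowering): /u/ is a high vowel immediately before /r/, so it lowers to [o]. /u/ is a high vowel immediately before /r/, so it lowers to [o]. /surteifogegur/ → sorteifogegor.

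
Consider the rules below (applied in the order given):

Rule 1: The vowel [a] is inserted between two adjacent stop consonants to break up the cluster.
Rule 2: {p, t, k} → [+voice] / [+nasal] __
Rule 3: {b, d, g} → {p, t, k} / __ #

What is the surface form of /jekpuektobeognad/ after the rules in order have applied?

jekapuekatobeognat

Rule 1 (stop-cluster a-epenthesis): /k/ and /p/ form a stop–stop cluster, so [a] is inserted between them. /k/ and /t/ form a stop–stop cluster, so [a] is inserted between them. /jekpuektobeognad/ → jekapuekatobeognad.
Rule 2 (post-nasal voicing): no segment meets the environment; /jekapuekatobeognad/ is unchanged.
Rule 3 (final devoicing): /d/ is a voiced stop in word-final position, so it devoices to [t]. /jekapuekatobeognad/ → jekapuekatobeognat.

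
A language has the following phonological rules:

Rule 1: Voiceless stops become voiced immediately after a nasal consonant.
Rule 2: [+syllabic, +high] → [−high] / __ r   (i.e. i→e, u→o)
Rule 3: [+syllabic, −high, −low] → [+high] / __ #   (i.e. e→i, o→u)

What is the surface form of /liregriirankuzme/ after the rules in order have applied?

Rule 1 (post-nasal voicing): /k/ is a voiceless stop immediately after the nasal /n/, so it voices to [g]. /liregriirankuzme/ → liregriiranguzme.
Rule 2 (pre-rhotic lowering): /i/ is a high vowel immediately before /r/, so it lowers to [e]. /i/ is a high vowel immediately before /r/, so it lowers to [e]. /liregriiranguzme/ → leregrieranguzme.
Rule 3 (final vowel raising): /e/ is a mid vowel in word-final position, so it raises to [i]. /leregrieranguzme/ → leregrieranguzmi.

leregrieranguzmi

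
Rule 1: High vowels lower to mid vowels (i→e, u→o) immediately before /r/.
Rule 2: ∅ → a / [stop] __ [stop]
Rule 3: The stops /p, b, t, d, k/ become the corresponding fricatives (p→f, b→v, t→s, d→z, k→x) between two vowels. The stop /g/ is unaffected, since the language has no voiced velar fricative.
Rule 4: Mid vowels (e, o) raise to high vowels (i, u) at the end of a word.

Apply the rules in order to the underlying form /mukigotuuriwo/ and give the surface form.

Rule 1 (pre-rhotic lowering): /u/ is a high vowel immediately before /r/, so it lowers to [o]. /mukigotuuriwo/ → mukigotuoriwo.
Rule 2 (stop-cluster a-epenthesis): no segment meets the environment; /mukigotuoriwo/ is unchanged.
Rule 3 (intervocalic spirantization): /k/ is a stop between vowels /u/ and /i/, so it spirantizes to the fricative [x]. /t/ is a stop between vowels /o/ and /u/, so it spirantizes to the fricative [s]. /mukigotuoriwo/ → muxigosuoriwo.
Rule 4 (final vowel raising): /o/ is a mid vowel in word-final position, so it raises to [u]. /muxigosuoriwo/ → muxigosuoriwu.

muxigosuoriwu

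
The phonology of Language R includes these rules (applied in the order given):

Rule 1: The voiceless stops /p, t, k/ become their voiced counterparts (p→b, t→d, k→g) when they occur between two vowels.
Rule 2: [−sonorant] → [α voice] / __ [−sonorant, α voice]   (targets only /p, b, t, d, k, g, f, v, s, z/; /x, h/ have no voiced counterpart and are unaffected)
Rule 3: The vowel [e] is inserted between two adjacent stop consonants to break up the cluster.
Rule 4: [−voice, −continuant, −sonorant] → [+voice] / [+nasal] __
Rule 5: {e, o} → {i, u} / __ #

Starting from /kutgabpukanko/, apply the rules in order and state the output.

kudegapepugangu

Rule 1 (intervocalic voicing): /k/ is a voiceless stop between vowels /u/ and /a/, so it voices to [g]. /kutgabpukanko/ → kutgabpuganko.
Rule 2 (regressive voicing assimilation): /t/ precedes the voiced obstruent /g/, so it voices to [d] by assimilation. /b/ precedes the voiceless obstruent /p/, so it devoices to [p] by assimilation. /kutgabpuganko/ → kudgappuganko.
Rule 3 (stop-cluster e-epenthesis): /d/ and /g/ form a stop–stop cluster, so [e] is inserted between them. /p/ and /p/ form a stop–stop cluster, so [e] is inserted between them. /kudgappuganko/ → kudegapepuganko.
Rule 4 (post-nasal voicing): /k/ is a voiceless stop immediately after the nasal /n/, so it voices to [g]. /kudegapepuganko/ → kudegapepugango.
Rule 5 (final vowel raising): /o/ is a mid vowel in word-final position, so it raises to [u]. /kudegapepugango/ → kudegapepugangu.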